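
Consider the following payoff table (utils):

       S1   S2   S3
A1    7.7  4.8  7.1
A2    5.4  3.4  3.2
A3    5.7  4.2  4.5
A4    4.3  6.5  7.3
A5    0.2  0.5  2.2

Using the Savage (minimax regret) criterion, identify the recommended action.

A1

Column bests: S1=7.7, S2=6.5, S3=7.3.
A1 regrets: 0.0, 1.7, 0.2 → max 1.7
A2 regrets: 2.3, 3.1, 4.1 → max 4.1
A3 regrets: 2.0, 2.3, 2.8 → max 2.8
A4 regrets: 3.4, 0.0, 0.0 → max 3.4
A5 regrets: 7.5, 6.0, 5.1 → max 7.5
Smallest max regret = 1.7 → A1.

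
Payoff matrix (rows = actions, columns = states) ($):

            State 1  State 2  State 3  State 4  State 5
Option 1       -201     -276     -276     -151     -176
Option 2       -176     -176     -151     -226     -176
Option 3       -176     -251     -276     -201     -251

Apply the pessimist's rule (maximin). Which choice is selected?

Row minima: Option 1=-276, Option 2=-226, Option 3=-276
Best worst-case = -226 → Option 2.

Option 2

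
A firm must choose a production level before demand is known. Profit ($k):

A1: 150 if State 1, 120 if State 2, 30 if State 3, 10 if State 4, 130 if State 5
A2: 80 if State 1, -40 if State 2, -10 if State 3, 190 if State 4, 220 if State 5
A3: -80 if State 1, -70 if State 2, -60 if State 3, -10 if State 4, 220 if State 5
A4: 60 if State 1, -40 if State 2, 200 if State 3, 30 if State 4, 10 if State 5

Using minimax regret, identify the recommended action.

Column bests: State 1=150, State 2=120, State 3=200, State 4=190, State 5=220.
A1 regrets: 0, 0, 170, 180, 90 → max 180
A2 regrets: 70, 160, 210, 0, 0 → max 210
A3 regrets: 230, 190, 260, 200, 0 → max 260
A4 regrets: 90, 160, 0, 160, 210 → max 210
Smallest max regret = 180 → A1.

A1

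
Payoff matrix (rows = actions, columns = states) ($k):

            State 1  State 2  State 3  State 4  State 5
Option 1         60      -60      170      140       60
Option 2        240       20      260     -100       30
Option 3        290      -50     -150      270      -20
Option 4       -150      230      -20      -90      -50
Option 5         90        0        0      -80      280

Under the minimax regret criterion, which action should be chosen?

Column bests: State 1=290, State 2=230, State 3=260, State 4=270, State 5=280.
Option 1 regrets: 230, 290, 90, 130, 220 → max 290
Option 2 regrets: 50, 210, 0, 370, 250 → max 370
Option 3 regrets: 0, 280, 410, 0, 300 → max 410
Option 4 regrets: 440, 0, 280, 360, 330 → max 440
Option 5 regrets: 200, 230, 260, 350, 0 → max 350
Smallest max regret = 290 → Option 1.

Option 1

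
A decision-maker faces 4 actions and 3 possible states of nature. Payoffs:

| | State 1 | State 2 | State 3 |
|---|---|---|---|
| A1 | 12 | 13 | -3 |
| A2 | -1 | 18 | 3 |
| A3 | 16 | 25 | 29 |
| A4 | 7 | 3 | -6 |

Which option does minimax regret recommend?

Column bests: State 1=16, State 2=25, State 3=29.
A1 regrets: 4, 12, 32 → max 32
A2 regrets: 17, 7, 26 → max 26
A3 regrets: 0, 0, 0 → max 0
A4 regrets: 9, 22, 35 → max 35
Smallest max regret = 0 → A3.

A3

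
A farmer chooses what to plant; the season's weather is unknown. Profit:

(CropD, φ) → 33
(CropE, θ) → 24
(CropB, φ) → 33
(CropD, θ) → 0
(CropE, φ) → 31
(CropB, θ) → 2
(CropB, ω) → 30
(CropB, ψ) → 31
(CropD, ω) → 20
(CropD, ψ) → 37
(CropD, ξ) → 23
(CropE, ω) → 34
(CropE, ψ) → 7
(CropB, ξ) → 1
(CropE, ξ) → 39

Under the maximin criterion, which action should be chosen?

CropE

Row minima: CropD=0, CropE=7, CropB=1
Best worst-case = 7 → CropE.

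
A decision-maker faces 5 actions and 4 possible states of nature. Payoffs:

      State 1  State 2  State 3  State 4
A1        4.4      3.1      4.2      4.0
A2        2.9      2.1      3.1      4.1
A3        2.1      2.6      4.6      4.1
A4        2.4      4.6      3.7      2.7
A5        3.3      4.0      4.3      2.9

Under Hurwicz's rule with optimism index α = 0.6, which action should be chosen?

A1: 0.6·4.4 + 0.4·3.1 = 3.88
A2: 0.6·4.1 + 0.4·2.1 = 3.3
A3: 0.6·4.6 + 0.4·2.1 = 3.6
A4: 0.6·4.6 + 0.4·2.4 = 3.72
A5: 0.6·4.3 + 0.4·2.9 = 3.74
Highest Hurwicz score = 3.88 → A1.

A1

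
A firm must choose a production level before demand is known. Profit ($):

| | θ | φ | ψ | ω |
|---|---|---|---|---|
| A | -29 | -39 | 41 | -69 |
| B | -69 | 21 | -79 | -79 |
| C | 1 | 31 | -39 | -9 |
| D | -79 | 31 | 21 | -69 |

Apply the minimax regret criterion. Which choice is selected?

A

Column bests: θ=1, φ=31, ψ=41, ω=-9.
A regrets: 30, 70, 0, 60 → max 70
B regrets: 70, 10, 120, 70 → max 120
C regrets: 0, 0, 80, 0 → max 80
D regrets: 80, 0, 20, 60 → max 80
Smallest max regret = 70 → A.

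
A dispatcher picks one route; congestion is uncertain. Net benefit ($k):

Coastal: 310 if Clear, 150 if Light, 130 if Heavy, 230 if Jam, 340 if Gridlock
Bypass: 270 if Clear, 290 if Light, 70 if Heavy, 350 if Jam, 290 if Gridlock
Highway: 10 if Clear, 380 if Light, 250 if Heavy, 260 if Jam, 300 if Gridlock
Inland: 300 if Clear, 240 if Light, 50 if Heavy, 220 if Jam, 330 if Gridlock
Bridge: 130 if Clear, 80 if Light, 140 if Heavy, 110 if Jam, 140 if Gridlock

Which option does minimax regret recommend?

Column bests: Clear=310, Light=380, Heavy=250, Jam=350, Gridlock=340.
Coastal regrets: 0, 230, 120, 120, 0 → max 230
Bypass regrets: 40, 90, 180, 0, 50 → max 180
Highway regrets: 300, 0, 0, 90, 40 → max 300
Inland regrets: 10, 140, 200, 130, 10 → max 200
Bridge regrets: 180, 300, 110, 240, 200 → max 300
Smallest max regret = 180 → Bypass.

Bypass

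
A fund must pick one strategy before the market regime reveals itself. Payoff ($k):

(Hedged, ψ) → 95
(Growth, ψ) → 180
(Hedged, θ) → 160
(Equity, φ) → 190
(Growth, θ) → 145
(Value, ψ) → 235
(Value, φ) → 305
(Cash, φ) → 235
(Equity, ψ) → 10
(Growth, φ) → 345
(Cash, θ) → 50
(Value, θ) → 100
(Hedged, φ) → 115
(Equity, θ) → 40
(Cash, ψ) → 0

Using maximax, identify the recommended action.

Row maxima: Growth=345, Hedged=160, Cash=235, Equity=190, Value=305
Best best-case = 345 → Growth.

Growth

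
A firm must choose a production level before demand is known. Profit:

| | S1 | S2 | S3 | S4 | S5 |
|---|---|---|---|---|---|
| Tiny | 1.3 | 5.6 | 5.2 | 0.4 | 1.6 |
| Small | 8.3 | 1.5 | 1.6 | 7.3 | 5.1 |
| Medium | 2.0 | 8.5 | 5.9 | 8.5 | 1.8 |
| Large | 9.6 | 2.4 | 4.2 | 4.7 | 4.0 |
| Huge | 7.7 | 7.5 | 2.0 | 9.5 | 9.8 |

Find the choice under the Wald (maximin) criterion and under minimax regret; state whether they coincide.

Row minima: Tiny=0.4, Small=1.5, Medium=1.8, Large=2.4, Huge=2.0
Best worst-case = 2.4 → Large.
Column bests: S1=9.6, S2=8.5, S3=5.9, S4=9.5, S5=9.8.
Tiny regrets: 8.3, 2.9, 0.7, 9.1, 8.2 → max 9.1
Small regrets: 1.3, 7.0, 4.3, 2.2, 4.7 → max 7.0
Medium regrets: 7.6, 0.0, 0.0, 1.0, 8.0 → max 8.0
Large regrets: 0.0, 6.1, 1.7, 4.8, 5.8 → max 6.1
Huge regrets: 1.9, 1.0, 3.9, 0.0, 0.0 → max 3.9
Smallest max regret = 3.9 → Huge.

maximin → Large; minimax regret → Huge (disagree)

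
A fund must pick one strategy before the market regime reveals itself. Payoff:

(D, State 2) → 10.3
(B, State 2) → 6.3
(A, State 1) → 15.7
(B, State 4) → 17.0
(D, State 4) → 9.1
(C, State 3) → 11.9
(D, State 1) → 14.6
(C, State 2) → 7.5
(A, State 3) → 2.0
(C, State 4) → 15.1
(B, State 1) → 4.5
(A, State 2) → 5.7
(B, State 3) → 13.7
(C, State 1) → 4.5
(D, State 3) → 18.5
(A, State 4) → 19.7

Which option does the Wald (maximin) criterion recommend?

Row minima: A=2.0, B=4.5, C=4.5, D=9.1
Best worst-case = 9.1 → D.

D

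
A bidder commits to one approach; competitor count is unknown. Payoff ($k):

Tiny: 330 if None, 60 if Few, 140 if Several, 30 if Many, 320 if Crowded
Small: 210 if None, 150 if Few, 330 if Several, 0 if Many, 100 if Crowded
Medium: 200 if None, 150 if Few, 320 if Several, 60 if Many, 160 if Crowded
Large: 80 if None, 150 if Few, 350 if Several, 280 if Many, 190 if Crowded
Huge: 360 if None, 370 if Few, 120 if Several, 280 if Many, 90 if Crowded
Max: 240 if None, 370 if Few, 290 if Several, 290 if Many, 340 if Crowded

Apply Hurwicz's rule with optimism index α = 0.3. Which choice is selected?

Tiny: 0.3·330 + 0.7·30 = 120
Small: 0.3·330 + 0.7·0 = 99
Medium: 0.3·320 + 0.7·60 = 138
Large: 0.3·350 + 0.7·80 = 161
Huge: 0.3·370 + 0.7·90 = 174
Max: 0.3·370 + 0.7·240 = 279
Highest Hurwicz score = 279 → Max.

Max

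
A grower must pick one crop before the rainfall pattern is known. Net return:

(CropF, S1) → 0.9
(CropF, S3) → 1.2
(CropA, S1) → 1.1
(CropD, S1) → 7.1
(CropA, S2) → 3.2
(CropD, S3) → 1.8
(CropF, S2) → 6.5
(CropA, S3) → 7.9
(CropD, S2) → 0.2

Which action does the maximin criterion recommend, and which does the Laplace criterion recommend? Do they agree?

Row minima: CropD=0.2, CropF=0.9, CropA=1.1
Best worst-case = 1.1 → CropA.
Row averages: CropD=91/30, CropF=43/15, CropA=61/15
Highest average = 61/15 → CropA.

maximin → CropA; laplace → CropA (agree)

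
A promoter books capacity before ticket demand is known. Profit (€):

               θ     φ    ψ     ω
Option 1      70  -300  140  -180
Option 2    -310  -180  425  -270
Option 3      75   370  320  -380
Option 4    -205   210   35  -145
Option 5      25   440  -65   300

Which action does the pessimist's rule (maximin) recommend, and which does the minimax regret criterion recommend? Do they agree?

maximin → Option 5; minimax regret → Option 4 (disagree)

Row minima: Option 1=-300, Option 2=-310, Option 3=-380, Option 4=-205, Option 5=-65
Best worst-case = -65 → Option 5.
Column bests: θ=75, φ=440, ψ=425, ω=300.
Option 1 regrets: 5, 740, 285, 480 → max 740
Option 2 regrets: 385, 620, 0, 570 → max 620
Option 3 regrets: 0, 70, 105, 680 → max 680
Option 4 regrets: 280, 230, 390, 445 → max 445
Option 5 regrets: 50, 0, 490, 0 → max 490
Smallest max regret = 445 → Option 4.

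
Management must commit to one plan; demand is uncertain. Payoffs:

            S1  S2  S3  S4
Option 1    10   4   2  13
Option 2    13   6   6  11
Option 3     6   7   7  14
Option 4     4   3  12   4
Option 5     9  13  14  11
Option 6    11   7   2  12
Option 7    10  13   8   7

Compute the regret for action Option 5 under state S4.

3

Best payoff under S4 is 14.
Regret = 14 − 11 = 3.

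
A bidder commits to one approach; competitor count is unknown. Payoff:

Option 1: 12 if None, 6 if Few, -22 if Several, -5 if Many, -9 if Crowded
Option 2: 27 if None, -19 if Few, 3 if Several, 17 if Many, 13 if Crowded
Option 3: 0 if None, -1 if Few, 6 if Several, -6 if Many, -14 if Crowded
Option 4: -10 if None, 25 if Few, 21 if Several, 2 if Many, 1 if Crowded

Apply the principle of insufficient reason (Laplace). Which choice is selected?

Option 2

Row averages: Option 1=-3.6, Option 2=8.2, Option 3=-3, Option 4=7.8
Highest average = 8.2 → Option 2.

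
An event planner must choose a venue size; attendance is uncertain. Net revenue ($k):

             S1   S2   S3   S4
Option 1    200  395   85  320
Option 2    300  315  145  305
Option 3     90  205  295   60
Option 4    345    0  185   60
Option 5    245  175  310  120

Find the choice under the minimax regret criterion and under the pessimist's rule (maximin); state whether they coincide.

Column bests: S1=345, S2=395, S3=310, S4=320.
Option 1 regrets: 145, 0, 225, 0 → max 225
Option 2 regrets: 45, 80, 165, 15 → max 165
Option 3 regrets: 255, 190, 15, 260 → max 260
Option 4 regrets: 0, 395, 125, 260 → max 395
Option 5 regrets: 100, 220, 0, 200 → max 220
Smallest max regret = 165 → Option 2.
Row minima: Option 1=85, Option 2=145, Option 3=60, Option 4=0, Option 5=120
Best worst-case = 145 → Option 2.

minimax regret → Option 2; maximin → Option 2 (agree)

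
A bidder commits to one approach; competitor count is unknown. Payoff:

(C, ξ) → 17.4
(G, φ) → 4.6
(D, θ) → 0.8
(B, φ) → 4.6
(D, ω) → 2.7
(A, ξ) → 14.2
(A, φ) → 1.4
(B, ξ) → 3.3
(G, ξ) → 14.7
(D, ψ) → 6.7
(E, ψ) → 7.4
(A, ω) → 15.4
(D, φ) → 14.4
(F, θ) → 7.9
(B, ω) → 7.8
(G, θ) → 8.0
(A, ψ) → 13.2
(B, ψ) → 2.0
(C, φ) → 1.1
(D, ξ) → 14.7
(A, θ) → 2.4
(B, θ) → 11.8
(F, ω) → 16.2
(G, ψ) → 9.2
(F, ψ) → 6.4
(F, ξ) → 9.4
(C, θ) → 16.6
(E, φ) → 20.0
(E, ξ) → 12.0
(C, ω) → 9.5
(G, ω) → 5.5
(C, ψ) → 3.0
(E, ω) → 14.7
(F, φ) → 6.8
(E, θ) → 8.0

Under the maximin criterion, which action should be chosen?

Row minima: A=1.4, B=2.0, C=1.1, D=0.8, E=7.4, F=6.4, G=4.6
Best worst-case = 7.4 → E.

E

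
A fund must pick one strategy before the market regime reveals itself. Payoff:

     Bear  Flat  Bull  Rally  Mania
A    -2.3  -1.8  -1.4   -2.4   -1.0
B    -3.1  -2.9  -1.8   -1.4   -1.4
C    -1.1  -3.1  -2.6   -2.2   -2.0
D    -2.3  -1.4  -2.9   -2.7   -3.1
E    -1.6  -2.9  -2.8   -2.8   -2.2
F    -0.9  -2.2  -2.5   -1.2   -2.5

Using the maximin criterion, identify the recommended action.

A

Row minima: A=-2.4, B=-3.1, C=-3.1, D=-3.1, E=-2.9, F=-2.5
Best worst-case = -2.4 → A.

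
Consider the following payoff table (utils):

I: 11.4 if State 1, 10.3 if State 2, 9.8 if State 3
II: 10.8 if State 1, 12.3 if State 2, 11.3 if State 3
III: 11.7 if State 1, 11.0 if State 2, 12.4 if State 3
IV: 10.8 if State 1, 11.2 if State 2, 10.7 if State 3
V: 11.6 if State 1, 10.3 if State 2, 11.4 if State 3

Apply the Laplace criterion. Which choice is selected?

Row averages: I=10.5, II=172/15, III=11.7, IV=10.9, V=11.1
Highest average = 11.7 → III.

III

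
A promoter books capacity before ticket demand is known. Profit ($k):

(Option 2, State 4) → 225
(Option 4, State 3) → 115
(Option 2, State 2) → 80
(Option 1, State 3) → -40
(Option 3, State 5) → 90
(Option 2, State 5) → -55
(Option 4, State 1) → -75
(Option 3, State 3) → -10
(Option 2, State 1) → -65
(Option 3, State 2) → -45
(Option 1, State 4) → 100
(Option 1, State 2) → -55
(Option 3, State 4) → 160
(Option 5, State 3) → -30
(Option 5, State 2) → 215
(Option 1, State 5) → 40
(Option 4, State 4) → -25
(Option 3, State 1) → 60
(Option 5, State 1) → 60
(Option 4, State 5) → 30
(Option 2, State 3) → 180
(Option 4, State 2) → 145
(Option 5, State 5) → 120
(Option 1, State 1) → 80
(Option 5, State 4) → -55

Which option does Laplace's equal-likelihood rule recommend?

Row averages: Option 1=25, Option 2=73, Option 3=51, Option 4=38, Option 5=62
Highest average = 73 → Option 2.

Option 2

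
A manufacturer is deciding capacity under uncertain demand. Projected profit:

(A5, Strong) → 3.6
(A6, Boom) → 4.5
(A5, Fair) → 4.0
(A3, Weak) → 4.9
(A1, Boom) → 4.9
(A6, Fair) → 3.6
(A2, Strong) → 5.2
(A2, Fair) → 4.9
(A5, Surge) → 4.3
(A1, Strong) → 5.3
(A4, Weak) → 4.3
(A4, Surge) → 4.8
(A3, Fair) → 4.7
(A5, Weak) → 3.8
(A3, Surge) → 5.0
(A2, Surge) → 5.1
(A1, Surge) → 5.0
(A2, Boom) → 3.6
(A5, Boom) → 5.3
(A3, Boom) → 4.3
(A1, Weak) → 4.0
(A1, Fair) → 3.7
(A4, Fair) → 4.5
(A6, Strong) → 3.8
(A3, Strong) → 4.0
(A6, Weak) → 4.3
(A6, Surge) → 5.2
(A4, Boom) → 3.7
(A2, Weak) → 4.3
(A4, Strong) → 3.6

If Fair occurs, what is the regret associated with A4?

0.4

Best payoff under Fair is 4.9.
Regret = 4.9 − 4.5 = 0.4.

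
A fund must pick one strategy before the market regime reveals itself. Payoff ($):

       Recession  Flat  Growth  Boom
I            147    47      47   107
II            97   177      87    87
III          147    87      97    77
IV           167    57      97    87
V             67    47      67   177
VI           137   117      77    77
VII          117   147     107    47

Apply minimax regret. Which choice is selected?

II

Column bests: Recession=167, Flat=177, Growth=107, Boom=177.
I regrets: 20, 130, 60, 70 → max 130
II regrets: 70, 0, 20, 90 → max 90
III regrets: 20, 90, 10, 100 → max 100
IV regrets: 0, 120, 10, 90 → max 120
V regrets: 100, 130, 40, 0 → max 130
VI regrets: 30, 60, 30, 100 → max 100
VII regrets: 50, 30, 0, 130 → max 130
Smallest max regret = 90 → II.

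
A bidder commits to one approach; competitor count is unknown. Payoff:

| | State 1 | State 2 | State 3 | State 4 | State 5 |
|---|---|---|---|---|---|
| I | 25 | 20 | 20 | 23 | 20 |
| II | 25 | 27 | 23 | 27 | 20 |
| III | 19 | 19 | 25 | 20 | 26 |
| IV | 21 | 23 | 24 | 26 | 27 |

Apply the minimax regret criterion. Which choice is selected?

IV

Column bests: State 1=25, State 2=27, State 3=25, State 4=27, State 5=27.
I regrets: 0, 7, 5, 4, 7 → max 7
II regrets: 0, 0, 2, 0, 7 → max 7
III regrets: 6, 8, 0, 7, 1 → max 8
IV regrets: 4, 4, 1, 1, 0 → max 4
Smallest max regret = 4 → IV.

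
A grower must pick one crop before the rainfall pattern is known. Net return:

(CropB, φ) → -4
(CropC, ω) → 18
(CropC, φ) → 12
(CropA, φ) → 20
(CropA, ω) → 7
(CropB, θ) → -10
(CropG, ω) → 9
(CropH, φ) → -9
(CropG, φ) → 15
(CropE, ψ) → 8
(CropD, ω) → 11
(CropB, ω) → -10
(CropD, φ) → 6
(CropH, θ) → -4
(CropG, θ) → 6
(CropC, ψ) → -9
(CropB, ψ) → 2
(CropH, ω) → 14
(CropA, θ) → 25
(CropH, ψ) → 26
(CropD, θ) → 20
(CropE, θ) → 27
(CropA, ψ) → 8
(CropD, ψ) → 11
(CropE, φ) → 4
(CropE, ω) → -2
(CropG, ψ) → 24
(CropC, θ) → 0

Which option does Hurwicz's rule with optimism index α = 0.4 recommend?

CropH: 0.4·26 + 0.6·(-9) = 5
CropE: 0.4·27 + 0.6·(-2) = 9.6
CropA: 0.4·25 + 0.6·7 = 14.2
CropD: 0.4·20 + 0.6·6 = 11.6
CropB: 0.4·2 + 0.6·(-10) = -5.2
CropC: 0.4·18 + 0.6·(-9) = 1.8
CropG: 0.4·24 + 0.6·6 = 13.2
Highest Hurwicz score = 14.2 → CropA.

CropA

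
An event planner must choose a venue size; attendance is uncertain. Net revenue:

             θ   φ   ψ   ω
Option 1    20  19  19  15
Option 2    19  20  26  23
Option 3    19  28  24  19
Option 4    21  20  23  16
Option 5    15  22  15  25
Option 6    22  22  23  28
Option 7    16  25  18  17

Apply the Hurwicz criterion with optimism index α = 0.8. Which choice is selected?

Option 1: 0.8·20 + 0.2·15 = 19
Option 2: 0.8·26 + 0.2·19 = 24.6
Option 3: 0.8·28 + 0.2·19 = 26.2
Option 4: 0.8·23 + 0.2·16 = 21.6
Option 5: 0.8·25 + 0.2·15 = 23
Option 6: 0.8·28 + 0.2·22 = 26.8
Option 7: 0.8·25 + 0.2·16 = 23.2
Highest Hurwicz score = 26.8 → Option 6.

Option 6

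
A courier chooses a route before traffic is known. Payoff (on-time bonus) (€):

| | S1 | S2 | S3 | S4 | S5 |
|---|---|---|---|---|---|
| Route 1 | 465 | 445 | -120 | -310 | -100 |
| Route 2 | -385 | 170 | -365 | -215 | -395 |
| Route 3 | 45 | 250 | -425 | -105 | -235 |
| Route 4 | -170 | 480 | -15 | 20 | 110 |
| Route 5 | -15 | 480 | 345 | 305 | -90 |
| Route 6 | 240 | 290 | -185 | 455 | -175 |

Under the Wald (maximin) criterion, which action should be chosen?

Row minima: Route 1=-310, Route 2=-395, Route 3=-425, Route 4=-170, Route 5=-90, Route 6=-185
Best worst-case = -90 → Route 5.

Route 5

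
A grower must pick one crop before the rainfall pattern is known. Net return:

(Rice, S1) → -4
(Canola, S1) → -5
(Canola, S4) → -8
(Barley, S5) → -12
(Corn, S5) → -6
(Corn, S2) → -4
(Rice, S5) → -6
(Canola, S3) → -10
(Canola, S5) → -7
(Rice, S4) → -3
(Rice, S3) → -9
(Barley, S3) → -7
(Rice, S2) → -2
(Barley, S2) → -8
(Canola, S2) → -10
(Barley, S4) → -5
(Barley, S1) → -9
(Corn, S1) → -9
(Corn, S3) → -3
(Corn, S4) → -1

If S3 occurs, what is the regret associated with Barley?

4

Best payoff under S3 is -3.
Regret = -3 − (-7) = 4.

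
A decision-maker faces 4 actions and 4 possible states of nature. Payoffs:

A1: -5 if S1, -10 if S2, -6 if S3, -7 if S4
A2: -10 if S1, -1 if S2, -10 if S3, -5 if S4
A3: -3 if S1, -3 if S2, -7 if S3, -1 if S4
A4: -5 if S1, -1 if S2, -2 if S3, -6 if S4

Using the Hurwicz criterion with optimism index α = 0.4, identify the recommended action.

A1: 0.4·(-5) + 0.6·(-10) = -8
A2: 0.4·(-1) + 0.6·(-10) = -6.4
A3: 0.4·(-1) + 0.6·(-7) = -4.6
A4: 0.4·(-1) + 0.6·(-6) = -4
Highest Hurwicz score = -4 → A4.

A4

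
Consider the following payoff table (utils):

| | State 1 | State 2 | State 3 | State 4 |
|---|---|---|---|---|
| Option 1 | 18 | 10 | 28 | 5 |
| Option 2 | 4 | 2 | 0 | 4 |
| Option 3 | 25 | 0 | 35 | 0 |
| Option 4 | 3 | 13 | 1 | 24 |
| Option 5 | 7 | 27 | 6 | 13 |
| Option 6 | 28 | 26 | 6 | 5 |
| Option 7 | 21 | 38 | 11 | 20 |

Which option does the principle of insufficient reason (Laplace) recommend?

Row averages: Option 1=15.25, Option 2=2.5, Option 3=15, Option 4=10.25, Option 5=13.25, Option 6=16.25, Option 7=22.5
Highest average = 22.5 → Option 7.

Option 7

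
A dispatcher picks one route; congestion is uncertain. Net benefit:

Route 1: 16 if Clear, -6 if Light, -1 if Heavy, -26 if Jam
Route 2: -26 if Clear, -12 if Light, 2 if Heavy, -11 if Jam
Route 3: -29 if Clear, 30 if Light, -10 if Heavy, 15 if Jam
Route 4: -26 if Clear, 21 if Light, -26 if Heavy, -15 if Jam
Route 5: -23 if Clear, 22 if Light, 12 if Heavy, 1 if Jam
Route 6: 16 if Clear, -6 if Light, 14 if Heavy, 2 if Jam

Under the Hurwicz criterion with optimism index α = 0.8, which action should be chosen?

Route 1: 0.8·16 + 0.2·(-26) = 7.6
Route 2: 0.8·2 + 0.2·(-26) = -3.6
Route 3: 0.8·30 + 0.2·(-29) = 18.2
Route 4: 0.8·21 + 0.2·(-26) = 11.6
Route 5: 0.8·22 + 0.2·(-23) = 13
Route 6: 0.8·16 + 0.2·(-6) = 11.6
Highest Hurwicz score = 18.2 → Route 3.

Route 3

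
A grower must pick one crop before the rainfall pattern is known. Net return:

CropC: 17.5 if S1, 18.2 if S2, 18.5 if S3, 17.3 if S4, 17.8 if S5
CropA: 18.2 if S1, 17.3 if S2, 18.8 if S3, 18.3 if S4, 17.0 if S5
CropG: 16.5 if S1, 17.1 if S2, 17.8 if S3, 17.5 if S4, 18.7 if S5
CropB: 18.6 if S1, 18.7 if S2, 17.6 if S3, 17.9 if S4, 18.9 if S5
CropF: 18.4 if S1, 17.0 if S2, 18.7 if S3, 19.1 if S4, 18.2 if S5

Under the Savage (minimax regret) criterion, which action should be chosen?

Column bests: S1=18.6, S2=18.7, S3=18.8, S4=19.1, S5=18.9.
CropC regrets: 1.1, 0.5, 0.3, 1.8, 1.1 → max 1.8
CropA regrets: 0.4, 1.4, 0.0, 0.8, 1.9 → max 1.9
CropG regrets: 2.1, 1.6, 1.0, 1.6, 0.2 → max 2.1
CropB regrets: 0.0, 0.0, 1.2, 1.2, 0.0 → max 1.2
CropF regrets: 0.2, 1.7, 0.1, 0.0, 0.7 → max 1.7
Smallest max regret = 1.2 → CropB.

CropB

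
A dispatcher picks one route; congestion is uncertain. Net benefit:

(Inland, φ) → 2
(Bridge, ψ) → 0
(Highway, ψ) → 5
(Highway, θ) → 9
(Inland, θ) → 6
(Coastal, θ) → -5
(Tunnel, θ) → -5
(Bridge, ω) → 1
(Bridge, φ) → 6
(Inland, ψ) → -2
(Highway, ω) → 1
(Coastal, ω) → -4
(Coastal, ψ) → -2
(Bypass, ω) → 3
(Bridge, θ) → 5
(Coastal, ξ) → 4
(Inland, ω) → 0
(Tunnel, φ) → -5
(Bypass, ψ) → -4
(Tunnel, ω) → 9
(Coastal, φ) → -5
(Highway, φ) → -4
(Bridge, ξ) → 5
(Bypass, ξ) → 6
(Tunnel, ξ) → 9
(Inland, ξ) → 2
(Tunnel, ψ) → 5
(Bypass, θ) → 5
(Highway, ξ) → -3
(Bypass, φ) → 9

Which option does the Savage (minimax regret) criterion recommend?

Bridge

Column bests: θ=9, φ=9, ψ=5, ω=9, ξ=9.
Bypass regrets: 4, 0, 9, 6, 3 → max 9
Coastal regrets: 14, 14, 7, 13, 5 → max 14
Inland regrets: 3, 7, 7, 9, 7 → max 9
Bridge regrets: 4, 3, 5, 8, 4 → max 8
Tunnel regrets: 14, 14, 0, 0, 0 → max 14
Highway regrets: 0, 13, 0, 8, 12 → max 13
Smallest max regret = 8 → Bridge.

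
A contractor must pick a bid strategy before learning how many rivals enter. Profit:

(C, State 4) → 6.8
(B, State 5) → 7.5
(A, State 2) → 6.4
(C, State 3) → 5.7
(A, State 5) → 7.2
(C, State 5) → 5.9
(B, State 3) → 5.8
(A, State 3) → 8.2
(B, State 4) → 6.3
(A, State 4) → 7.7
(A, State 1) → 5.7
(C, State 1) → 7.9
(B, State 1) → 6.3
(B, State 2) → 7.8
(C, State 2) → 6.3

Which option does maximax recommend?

Row maxima: A=8.2, B=7.8, C=7.9
Best best-case = 8.2 → A.

A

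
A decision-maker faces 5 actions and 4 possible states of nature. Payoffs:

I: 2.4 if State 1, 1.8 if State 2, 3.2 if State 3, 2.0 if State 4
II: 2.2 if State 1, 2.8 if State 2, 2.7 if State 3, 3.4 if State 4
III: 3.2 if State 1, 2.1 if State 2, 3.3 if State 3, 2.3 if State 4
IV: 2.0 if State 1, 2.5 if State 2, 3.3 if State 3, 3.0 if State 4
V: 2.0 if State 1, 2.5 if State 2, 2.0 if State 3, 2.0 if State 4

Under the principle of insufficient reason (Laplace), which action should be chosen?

II

Row averages: I=2.35, II=2.775, III=2.725, IV=2.7, V=2.125
Highest average = 2.775 → II.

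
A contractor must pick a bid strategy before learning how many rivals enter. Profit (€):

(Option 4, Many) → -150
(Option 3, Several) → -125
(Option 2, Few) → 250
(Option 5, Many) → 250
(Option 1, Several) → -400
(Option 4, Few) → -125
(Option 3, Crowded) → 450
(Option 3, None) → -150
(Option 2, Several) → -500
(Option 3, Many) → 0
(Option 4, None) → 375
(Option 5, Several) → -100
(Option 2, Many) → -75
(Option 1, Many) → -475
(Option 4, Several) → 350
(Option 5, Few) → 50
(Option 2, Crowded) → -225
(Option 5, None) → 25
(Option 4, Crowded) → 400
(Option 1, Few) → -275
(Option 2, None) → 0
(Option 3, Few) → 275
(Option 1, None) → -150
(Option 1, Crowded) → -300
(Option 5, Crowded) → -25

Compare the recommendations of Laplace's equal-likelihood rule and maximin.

laplace → Option 4; maximin → Option 5 (disagree)

Row averages: Option 1=-320, Option 2=-110, Option 3=90, Option 4=170, Option 5=40
Highest average = 170 → Option 4.
Row minima: Option 1=-475, Option 2=-500, Option 3=-150, Option 4=-150, Option 5=-100
Best worst-case = -100 → Option 5.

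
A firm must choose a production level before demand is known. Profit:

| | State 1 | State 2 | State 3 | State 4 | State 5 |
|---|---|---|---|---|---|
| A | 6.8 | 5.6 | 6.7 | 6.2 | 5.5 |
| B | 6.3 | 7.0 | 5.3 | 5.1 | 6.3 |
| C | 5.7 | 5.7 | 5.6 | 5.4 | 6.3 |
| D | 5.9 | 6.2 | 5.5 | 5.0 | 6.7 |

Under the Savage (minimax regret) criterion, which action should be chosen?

D

Column bests: State 1=6.8, State 2=7.0, State 3=6.7, State 4=6.2, State 5=6.7.
A regrets: 0.0, 1.4, 0.0, 0.0, 1.2 → max 1.4
B regrets: 0.5, 0.0, 1.4, 1.1, 0.4 → max 1.4
C regrets: 1.1, 1.3, 1.1, 0.8, 0.4 → max 1.3
D regrets: 0.9, 0.8, 1.2, 1.2, 0.0 → max 1.2
Smallest max regret = 1.2 → D.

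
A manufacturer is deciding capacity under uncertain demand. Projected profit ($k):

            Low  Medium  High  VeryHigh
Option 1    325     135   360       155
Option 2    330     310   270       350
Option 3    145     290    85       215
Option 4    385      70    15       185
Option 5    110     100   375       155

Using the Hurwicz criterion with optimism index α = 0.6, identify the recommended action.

Option 2

Option 1: 0.6·360 + 0.4·135 = 270
Option 2: 0.6·350 + 0.4·270 = 318
Option 3: 0.6·290 + 0.4·85 = 208
Option 4: 0.6·385 + 0.4·15 = 237
Option 5: 0.6·375 + 0.4·100 = 265
Highest Hurwicz score = 318 → Option 2.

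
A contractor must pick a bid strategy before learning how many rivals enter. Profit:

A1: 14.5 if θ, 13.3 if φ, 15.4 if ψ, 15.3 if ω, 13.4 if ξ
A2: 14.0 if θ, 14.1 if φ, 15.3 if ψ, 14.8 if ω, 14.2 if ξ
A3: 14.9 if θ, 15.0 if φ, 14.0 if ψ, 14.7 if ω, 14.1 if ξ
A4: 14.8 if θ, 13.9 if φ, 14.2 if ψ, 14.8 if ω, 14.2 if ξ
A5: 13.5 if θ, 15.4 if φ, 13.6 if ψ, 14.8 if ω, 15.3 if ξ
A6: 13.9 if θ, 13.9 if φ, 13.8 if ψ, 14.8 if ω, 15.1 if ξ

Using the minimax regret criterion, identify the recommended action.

A2

Column bests: θ=14.9, φ=15.4, ψ=15.4, ω=15.3, ξ=15.3.
A1 regrets: 0.4, 2.1, 0.0, 0.0, 1.9 → max 2.1
A2 regrets: 0.9, 1.3, 0.1, 0.5, 1.1 → max 1.3
A3 regrets: 0.0, 0.4, 1.4, 0.6, 1.2 → max 1.4
A4 regrets: 0.1, 1.5, 1.2, 0.5, 1.1 → max 1.5
A5 regrets: 1.4, 0.0, 1.8, 0.5, 0.0 → max 1.8
A6 regrets: 1.0, 1.5, 1.6, 0.5, 0.2 → max 1.6
Smallest max regret = 1.3 → A2.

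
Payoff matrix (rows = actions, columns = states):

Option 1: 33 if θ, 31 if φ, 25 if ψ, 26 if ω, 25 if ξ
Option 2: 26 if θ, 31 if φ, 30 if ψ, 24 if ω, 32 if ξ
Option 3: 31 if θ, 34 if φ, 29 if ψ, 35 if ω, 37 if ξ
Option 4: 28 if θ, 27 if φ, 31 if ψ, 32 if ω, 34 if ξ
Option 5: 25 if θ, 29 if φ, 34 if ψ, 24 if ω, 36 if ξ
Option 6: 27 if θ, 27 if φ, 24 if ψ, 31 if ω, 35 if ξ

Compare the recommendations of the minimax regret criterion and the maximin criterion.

Column bests: θ=33, φ=34, ψ=34, ω=35, ξ=37.
Option 1 regrets: 0, 3, 9, 9, 12 → max 12
Option 2 regrets: 7, 3, 4, 11, 5 → max 11
Option 3 regrets: 2, 0, 5, 0, 0 → max 5
Option 4 regrets: 5, 7, 3, 3, 3 → max 7
Option 5 regrets: 8, 5, 0, 11, 1 → max 11
Option 6 regrets: 6, 7, 10, 4, 2 → max 10
Smallest max regret = 5 → Option 3.
Row minima: Option 1=25, Option 2=24, Option 3=29, Option 4=27, Option 5=24, Option 6=24
Best worst-case = 29 → Option 3.

minimax regret → Option 3; maximin → Option 3 (agree)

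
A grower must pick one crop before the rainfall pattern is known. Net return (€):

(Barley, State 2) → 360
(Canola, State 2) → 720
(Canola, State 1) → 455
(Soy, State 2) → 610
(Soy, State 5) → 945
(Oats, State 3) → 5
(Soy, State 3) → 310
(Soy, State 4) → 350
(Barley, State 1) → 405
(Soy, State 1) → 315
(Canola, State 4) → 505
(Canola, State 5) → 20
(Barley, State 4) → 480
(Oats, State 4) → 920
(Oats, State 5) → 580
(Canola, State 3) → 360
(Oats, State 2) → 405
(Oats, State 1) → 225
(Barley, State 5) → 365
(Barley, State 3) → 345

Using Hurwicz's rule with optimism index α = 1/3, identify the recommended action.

Soy: 1/3·945 + 2/3·310 = 1565/3
Canola: 1/3·720 + 2/3·20 = 760/3
Barley: 1/3·480 + 2/3·345 = 390
Oats: 1/3·920 + 2/3·5 = 310
Highest Hurwicz score = 1565/3 → Soy.

Soy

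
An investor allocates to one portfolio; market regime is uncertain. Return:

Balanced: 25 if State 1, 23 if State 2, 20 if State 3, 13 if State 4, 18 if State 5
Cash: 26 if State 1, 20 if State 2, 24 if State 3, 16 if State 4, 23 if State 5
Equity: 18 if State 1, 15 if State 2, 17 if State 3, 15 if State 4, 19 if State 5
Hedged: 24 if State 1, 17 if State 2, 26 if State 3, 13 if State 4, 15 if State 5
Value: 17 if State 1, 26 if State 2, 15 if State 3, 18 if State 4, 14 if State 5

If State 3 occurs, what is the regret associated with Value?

Best payoff under State 3 is 26.
Regret = 26 − 15 = 11.

11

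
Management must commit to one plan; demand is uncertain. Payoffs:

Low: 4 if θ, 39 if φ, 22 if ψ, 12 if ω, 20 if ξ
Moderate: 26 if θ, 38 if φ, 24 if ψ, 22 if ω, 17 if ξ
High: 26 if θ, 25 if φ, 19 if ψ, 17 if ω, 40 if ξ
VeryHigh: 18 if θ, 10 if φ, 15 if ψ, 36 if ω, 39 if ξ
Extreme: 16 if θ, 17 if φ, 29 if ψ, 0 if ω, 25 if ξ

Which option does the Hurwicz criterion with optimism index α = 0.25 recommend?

Low: 0.25·39 + 0.75·4 = 12.75
Moderate: 0.25·38 + 0.75·17 = 22.25
High: 0.25·40 + 0.75·17 = 22.75
VeryHigh: 0.25·39 + 0.75·10 = 17.25
Extreme: 0.25·29 + 0.75·0 = 7.25
Highest Hurwicz score = 22.75 → High.

High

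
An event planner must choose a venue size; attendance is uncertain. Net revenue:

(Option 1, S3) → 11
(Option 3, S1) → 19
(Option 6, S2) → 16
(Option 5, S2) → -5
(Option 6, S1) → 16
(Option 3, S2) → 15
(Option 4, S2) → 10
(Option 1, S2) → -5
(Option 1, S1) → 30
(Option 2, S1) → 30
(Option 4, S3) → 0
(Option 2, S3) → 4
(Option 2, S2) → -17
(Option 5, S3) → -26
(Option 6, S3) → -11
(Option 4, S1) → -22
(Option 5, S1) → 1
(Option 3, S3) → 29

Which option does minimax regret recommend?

Column bests: S1=30, S2=16, S3=29.
Option 1 regrets: 0, 21, 18 → max 21
Option 2 regrets: 0, 33, 25 → max 33
Option 3 regrets: 11, 1, 0 → max 11
Option 4 regrets: 52, 6, 29 → max 52
Option 5 regrets: 29, 21, 55 → max 55
Option 6 regrets: 14, 0, 40 → max 40
Smallest max regret = 11 → Option 3.

Option 3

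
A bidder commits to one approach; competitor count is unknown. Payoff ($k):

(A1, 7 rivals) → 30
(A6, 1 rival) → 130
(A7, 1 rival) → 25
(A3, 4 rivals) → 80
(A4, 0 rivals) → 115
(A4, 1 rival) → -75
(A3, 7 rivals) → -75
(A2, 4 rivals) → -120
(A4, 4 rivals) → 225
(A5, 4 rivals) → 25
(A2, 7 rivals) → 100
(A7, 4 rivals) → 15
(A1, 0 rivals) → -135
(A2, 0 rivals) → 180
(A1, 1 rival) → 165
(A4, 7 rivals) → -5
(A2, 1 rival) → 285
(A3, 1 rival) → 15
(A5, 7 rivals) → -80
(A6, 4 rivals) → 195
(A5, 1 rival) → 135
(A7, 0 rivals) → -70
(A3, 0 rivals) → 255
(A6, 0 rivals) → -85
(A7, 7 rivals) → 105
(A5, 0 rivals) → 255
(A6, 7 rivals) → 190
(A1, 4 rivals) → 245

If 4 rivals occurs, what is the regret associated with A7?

Best payoff under 4 rivals is 245.
Regret = 245 − 15 = 230.

230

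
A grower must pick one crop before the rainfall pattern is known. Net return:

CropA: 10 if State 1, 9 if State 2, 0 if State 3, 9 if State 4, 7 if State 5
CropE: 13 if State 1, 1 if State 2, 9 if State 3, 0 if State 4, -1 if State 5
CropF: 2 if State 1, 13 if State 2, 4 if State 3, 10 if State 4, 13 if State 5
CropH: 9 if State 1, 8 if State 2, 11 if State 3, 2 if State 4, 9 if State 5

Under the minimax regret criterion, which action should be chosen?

CropH

Column bests: State 1=13, State 2=13, State 3=11, State 4=10, State 5=13.
CropA regrets: 3, 4, 11, 1, 6 → max 11
CropE regrets: 0, 12, 2, 10, 14 → max 14
CropF regrets: 11, 0, 7, 0, 0 → max 11
CropH regrets: 4, 5, 0, 8, 4 → max 8
Smallest max regret = 8 → CropH.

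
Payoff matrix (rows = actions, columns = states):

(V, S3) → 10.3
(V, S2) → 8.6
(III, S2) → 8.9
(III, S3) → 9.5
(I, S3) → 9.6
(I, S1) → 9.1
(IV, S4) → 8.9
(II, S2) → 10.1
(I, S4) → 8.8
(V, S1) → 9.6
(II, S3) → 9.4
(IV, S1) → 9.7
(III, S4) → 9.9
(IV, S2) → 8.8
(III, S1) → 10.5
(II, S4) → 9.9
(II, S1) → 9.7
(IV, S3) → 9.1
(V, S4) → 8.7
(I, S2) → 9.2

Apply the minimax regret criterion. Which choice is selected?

Column bests: S1=10.5, S2=10.1, S3=10.3, S4=9.9.
I regrets: 1.4, 0.9, 0.7, 1.1 → max 1.4
II regrets: 0.8, 0.0, 0.9, 0.0 → max 0.9
III regrets: 0.0, 1.2, 0.8, 0.0 → max 1.2
IV regrets: 0.8, 1.3, 1.2, 1.0 → max 1.3
V regrets: 0.9, 1.5, 0.0, 1.2 → max 1.5
Smallest max regret = 0.9 → II.

II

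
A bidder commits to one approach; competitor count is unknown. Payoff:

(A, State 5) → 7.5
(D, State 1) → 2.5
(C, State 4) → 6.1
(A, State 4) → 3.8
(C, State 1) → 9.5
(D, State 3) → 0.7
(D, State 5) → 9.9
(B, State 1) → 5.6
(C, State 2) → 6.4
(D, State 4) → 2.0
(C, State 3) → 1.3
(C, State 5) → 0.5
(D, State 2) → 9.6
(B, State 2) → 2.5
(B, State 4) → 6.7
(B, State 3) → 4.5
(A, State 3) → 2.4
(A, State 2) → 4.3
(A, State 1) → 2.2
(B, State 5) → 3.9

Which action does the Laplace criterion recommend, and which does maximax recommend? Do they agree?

Row averages: A=4.04, B=4.64, C=4.76, D=4.94
Highest average = 4.94 → D.
Row maxima: A=7.5, B=6.7, C=9.5, D=9.9
Best best-case = 9.9 → D.

laplace → D; maximax → D (agree)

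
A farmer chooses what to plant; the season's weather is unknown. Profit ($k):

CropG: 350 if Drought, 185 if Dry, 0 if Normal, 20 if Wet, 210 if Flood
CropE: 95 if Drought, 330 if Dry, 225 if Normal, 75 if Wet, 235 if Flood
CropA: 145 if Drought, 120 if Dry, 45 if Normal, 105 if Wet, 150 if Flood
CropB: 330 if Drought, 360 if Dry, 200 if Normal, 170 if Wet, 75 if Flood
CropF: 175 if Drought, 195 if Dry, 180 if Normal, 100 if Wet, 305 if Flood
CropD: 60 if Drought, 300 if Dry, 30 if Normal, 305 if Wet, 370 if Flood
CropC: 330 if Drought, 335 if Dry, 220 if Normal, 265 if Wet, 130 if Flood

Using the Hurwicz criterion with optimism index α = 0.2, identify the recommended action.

CropC

CropG: 0.2·350 + 0.8·0 = 70
CropE: 0.2·330 + 0.8·75 = 126
CropA: 0.2·150 + 0.8·45 = 66
CropB: 0.2·360 + 0.8·75 = 132
CropF: 0.2·305 + 0.8·100 = 141
CropD: 0.2·370 + 0.8·30 = 98
CropC: 0.2·335 + 0.8·130 = 171
Highest Hurwicz score = 171 → CropC.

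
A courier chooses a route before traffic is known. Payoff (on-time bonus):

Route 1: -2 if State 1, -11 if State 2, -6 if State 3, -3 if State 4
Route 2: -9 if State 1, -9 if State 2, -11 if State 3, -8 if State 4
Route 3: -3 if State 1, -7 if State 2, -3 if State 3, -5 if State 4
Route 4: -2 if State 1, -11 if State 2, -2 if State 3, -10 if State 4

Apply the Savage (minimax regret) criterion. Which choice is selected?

Route 3

Column bests: State 1=-2, State 2=-7, State 3=-2, State 4=-3.
Route 1 regrets: 0, 4, 4, 0 → max 4
Route 2 regrets: 7, 2, 9, 5 → max 9
Route 3 regrets: 1, 0, 1, 2 → max 2
Route 4 regrets: 0, 4, 0, 7 → max 7
Smallest max regret = 2 → Route 3.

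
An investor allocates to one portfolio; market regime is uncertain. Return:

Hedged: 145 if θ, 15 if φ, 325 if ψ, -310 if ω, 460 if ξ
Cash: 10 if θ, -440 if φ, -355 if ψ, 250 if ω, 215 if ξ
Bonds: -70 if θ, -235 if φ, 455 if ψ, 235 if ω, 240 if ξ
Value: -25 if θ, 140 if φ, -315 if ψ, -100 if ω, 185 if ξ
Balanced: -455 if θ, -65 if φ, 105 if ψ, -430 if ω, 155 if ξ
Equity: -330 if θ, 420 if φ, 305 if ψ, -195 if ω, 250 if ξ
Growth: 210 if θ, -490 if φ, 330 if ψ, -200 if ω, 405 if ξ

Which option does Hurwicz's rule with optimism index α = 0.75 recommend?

Hedged: 0.75·460 + 0.25·(-310) = 267.5
Cash: 0.75·250 + 0.25·(-440) = 77.5
Bonds: 0.75·455 + 0.25·(-235) = 282.5
Value: 0.75·185 + 0.25·(-315) = 60
Balanced: 0.75·155 + 0.25·(-455) = 2.5
Equity: 0.75·420 + 0.25·(-330) = 232.5
Growth: 0.75·405 + 0.25·(-490) = 181.25
Highest Hurwicz score = 282.5 → Bonds.

Bonds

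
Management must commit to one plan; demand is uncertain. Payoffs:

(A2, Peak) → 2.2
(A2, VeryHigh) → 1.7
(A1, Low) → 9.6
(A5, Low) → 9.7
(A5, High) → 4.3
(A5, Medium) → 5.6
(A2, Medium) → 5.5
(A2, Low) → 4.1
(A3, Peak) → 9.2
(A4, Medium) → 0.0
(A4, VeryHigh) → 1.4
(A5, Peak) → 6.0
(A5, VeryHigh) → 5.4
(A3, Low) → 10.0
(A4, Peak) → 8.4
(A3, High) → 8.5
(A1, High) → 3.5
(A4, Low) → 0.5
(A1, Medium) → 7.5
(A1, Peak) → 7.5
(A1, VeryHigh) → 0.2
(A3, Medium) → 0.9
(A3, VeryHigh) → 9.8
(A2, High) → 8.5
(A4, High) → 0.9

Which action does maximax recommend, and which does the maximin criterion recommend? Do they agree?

Row maxima: A1=9.6, A2=8.5, A3=10.0, A4=8.4, A5=9.7
Best best-case = 10.0 → A3.
Row minima: A1=0.2, A2=1.7, A3=0.9, A4=0.0, A5=4.3
Best worst-case = 4.3 → A5.

maximax → A3; maximin → A5 (disagree)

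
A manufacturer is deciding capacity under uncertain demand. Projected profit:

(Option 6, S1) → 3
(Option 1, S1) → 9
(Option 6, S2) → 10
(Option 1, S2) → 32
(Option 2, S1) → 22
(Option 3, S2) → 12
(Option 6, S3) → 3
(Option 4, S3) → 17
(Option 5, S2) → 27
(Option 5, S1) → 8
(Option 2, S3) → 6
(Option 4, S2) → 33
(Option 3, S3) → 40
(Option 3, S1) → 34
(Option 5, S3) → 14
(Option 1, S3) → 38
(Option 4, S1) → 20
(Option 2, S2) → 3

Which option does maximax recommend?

Row maxima: Option 1=38, Option 2=22, Option 3=40, Option 4=33, Option 5=27, Option 6=10
Best best-case = 40 → Option 3.

Option 3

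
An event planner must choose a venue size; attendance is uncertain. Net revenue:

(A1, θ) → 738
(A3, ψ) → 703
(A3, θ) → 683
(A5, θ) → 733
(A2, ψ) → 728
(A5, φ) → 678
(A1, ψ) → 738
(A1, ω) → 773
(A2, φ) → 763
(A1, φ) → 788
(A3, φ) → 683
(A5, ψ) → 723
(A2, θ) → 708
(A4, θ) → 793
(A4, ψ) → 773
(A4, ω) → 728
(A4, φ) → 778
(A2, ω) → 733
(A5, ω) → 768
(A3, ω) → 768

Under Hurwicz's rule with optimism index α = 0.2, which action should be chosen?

A1: 0.2·788 + 0.8·738 = 748
A2: 0.2·763 + 0.8·708 = 719
A3: 0.2·768 + 0.8·683 = 700
A4: 0.2·793 + 0.8·728 = 741
A5: 0.2·768 + 0.8·678 = 696
Highest Hurwicz score = 748 → A1.

A1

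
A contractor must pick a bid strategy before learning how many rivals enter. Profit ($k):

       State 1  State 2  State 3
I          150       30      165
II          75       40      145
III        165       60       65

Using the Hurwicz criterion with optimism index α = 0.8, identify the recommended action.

I: 0.8·165 + 0.2·30 = 138
II: 0.8·145 + 0.2·40 = 124
III: 0.8·165 + 0.2·60 = 144
Highest Hurwicz score = 144 → III.

III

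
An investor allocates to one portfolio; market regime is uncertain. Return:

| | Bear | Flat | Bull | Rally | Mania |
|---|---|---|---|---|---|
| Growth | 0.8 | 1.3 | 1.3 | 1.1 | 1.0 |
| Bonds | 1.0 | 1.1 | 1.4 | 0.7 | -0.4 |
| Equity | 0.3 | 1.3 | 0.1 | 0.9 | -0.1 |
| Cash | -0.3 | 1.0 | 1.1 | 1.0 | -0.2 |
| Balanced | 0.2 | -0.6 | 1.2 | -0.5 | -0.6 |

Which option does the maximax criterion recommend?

Bonds

Row maxima: Growth=1.3, Bonds=1.4, Equity=1.3, Cash=1.1, Balanced=1.2
Best best-case = 1.4 → Bonds.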